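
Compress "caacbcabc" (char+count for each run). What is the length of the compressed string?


Input: caacbcabc
Runs:
  'c' x 1 => "c1"
  'a' x 2 => "a2"
  'c' x 1 => "c1"
  'b' x 1 => "b1"
  'c' x 1 => "c1"
  'a' x 1 => "a1"
  'b' x 1 => "b1"
  'c' x 1 => "c1"
Compressed: "c1a2c1b1c1a1b1c1"
Compressed length: 16

16


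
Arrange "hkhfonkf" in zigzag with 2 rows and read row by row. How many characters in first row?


Zigzag "hkhfonkf" into 2 rows:
Placing characters:
  'h' => row 0
  'k' => row 1
  'h' => row 0
  'f' => row 1
  'o' => row 0
  'n' => row 1
  'k' => row 0
  'f' => row 1
Rows:
  Row 0: "hhok"
  Row 1: "kfnf"
First row length: 4

4


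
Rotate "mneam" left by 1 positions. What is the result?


Input: "mneam", rotate left by 1
First 1 characters: "m"
Remaining characters: "neam"
Concatenate remaining + first: "neam" + "m" = "neamm"

neamm


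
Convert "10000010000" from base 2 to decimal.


Input: "10000010000" in base 2
Positional expansion:
  Digit '1' (value 1) x 2^10 = 1024
  Digit '0' (value 0) x 2^9 = 0
  Digit '0' (value 0) x 2^8 = 0
  Digit '0' (value 0) x 2^7 = 0
  Digit '0' (value 0) x 2^6 = 0
  Digit '0' (value 0) x 2^5 = 0
  Digit '1' (value 1) x 2^4 = 16
  Digit '0' (value 0) x 2^3 = 0
  Digit '0' (value 0) x 2^2 = 0
  Digit '0' (value 0) x 2^1 = 0
  Digit '0' (value 0) x 2^0 = 0
Sum = 1040

1040


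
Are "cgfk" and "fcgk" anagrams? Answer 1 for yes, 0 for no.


Strings: "cgfk", "fcgk"
Sorted first:  cfgk
Sorted second: cfgk
Sorted forms match => anagrams

1


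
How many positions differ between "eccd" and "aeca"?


Comparing "eccd" and "aeca" position by position:
  Position 0: 'e' vs 'a' => DIFFER
  Position 1: 'c' vs 'e' => DIFFER
  Position 2: 'c' vs 'c' => same
  Position 3: 'd' vs 'a' => DIFFER
Positions that differ: 3

3


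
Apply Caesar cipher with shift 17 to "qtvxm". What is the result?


Caesar cipher: shift "qtvxm" by 17
  'q' (pos 16) + 17 = pos 7 = 'h'
  't' (pos 19) + 17 = pos 10 = 'k'
  'v' (pos 21) + 17 = pos 12 = 'm'
  'x' (pos 23) + 17 = pos 14 = 'o'
  'm' (pos 12) + 17 = pos 3 = 'd'
Result: hkmod

hkmod


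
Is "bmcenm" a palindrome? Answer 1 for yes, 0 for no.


Input: bmcenm
Reversed: mnecmb
  Compare pos 0 ('b') with pos 5 ('m'): MISMATCH
  Compare pos 1 ('m') with pos 4 ('n'): MISMATCH
  Compare pos 2 ('c') with pos 3 ('e'): MISMATCH
Result: not a palindrome

0


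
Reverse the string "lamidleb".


Input: lamidleb
Reading characters right to left:
  Position 7: 'b'
  Position 6: 'e'
  Position 5: 'l'
  Position 4: 'd'
  Position 3: 'i'
  Position 2: 'm'
  Position 1: 'a'
  Position 0: 'l'
Reversed: beldimal

beldimal


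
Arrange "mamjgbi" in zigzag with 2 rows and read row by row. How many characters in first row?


Zigzag "mamjgbi" into 2 rows:
Placing characters:
  'm' => row 0
  'a' => row 1
  'm' => row 0
  'j' => row 1
  'g' => row 0
  'b' => row 1
  'i' => row 0
Rows:
  Row 0: "mmgi"
  Row 1: "ajb"
First row length: 4

4


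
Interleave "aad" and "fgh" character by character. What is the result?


Interleaving "aad" and "fgh":
  Position 0: 'a' from first, 'f' from second => "af"
  Position 1: 'a' from first, 'g' from second => "ag"
  Position 2: 'd' from first, 'h' from second => "dh"
Result: afagdh

afagdh


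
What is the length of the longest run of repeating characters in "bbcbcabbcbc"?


Input: "bbcbcabbcbc"
Scanning for longest run:
  Position 1 ('b'): continues run of 'b', length=2
  Position 2 ('c'): new char, reset run to 1
  Position 3 ('b'): new char, reset run to 1
  Position 4 ('c'): new char, reset run to 1
  Position 5 ('a'): new char, reset run to 1
  Position 6 ('b'): new char, reset run to 1
  Position 7 ('b'): continues run of 'b', length=2
  Position 8 ('c'): new char, reset run to 1
  Position 9 ('b'): new char, reset run to 1
  Position 10 ('c'): new char, reset run to 1
Longest run: 'b' with length 2

2


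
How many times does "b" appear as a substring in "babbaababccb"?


Searching for "b" in "babbaababccb"
Scanning each position:
  Position 0: "b" => MATCH
  Position 1: "a" => no
  Position 2: "b" => MATCH
  Position 3: "b" => MATCH
  Position 4: "a" => no
  Position 5: "a" => no
  Position 6: "b" => MATCH
  Position 7: "a" => no
  Position 8: "b" => MATCH
  Position 9: "c" => no
  Position 10: "c" => no
  Position 11: "b" => MATCH
Total occurrences: 6

6


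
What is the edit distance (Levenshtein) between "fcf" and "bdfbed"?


Computing edit distance: "fcf" -> "bdfbed"
DP table:
           b    d    f    b    e    d
      0    1    2    3    4    5    6
  f   1    1    2    2    3    4    5
  c   2    2    2    3    3    4    5
  f   3    3    3    2    3    4    5
Edit distance = dp[3][6] = 5

5


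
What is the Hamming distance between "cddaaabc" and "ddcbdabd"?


Comparing "cddaaabc" and "ddcbdabd" position by position:
  Position 0: 'c' vs 'd' => differ
  Position 1: 'd' vs 'd' => same
  Position 2: 'd' vs 'c' => differ
  Position 3: 'a' vs 'b' => differ
  Position 4: 'a' vs 'd' => differ
  Position 5: 'a' vs 'a' => same
  Position 6: 'b' vs 'b' => same
  Position 7: 'c' vs 'd' => differ
Total differences (Hamming distance): 5

5


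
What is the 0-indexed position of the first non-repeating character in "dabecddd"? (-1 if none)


Input: dabecddd
Character frequencies:
  'a': 1
  'b': 1
  'c': 1
  'd': 4
  'e': 1
Scanning left to right for freq == 1:
  Position 0 ('d'): freq=4, skip
  Position 1 ('a'): unique! => answer = 1

1


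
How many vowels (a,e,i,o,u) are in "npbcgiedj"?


Input: npbcgiedj
Checking each character:
  'n' at position 0: consonant
  'p' at position 1: consonant
  'b' at position 2: consonant
  'c' at position 3: consonant
  'g' at position 4: consonant
  'i' at position 5: vowel (running total: 1)
  'e' at position 6: vowel (running total: 2)
  'd' at position 7: consonant
  'j' at position 8: consonant
Total vowels: 2

2


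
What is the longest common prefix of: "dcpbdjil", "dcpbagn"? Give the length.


Words: dcpbdjil, dcpbagn
  Position 0: all 'd' => match
  Position 1: all 'c' => match
  Position 2: all 'p' => match
  Position 3: all 'b' => match
  Position 4: ('d', 'a') => mismatch, stop
LCP = "dcpb" (length 4)

4


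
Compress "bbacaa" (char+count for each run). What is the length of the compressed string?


Input: bbacaa
Runs:
  'b' x 2 => "b2"
  'a' x 1 => "a1"
  'c' x 1 => "c1"
  'a' x 2 => "a2"
Compressed: "b2a1c1a2"
Compressed length: 8

8


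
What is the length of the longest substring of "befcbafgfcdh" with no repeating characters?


Input: "befcbafgfcdh"
Sliding window (track last position of each char):
  Position 0 ('b'): window [0,0] length 1 -- new best
  Position 1 ('e'): window [0,1] length 2 -- new best
  Position 2 ('f'): window [0,2] length 3 -- new best
  Position 3 ('c'): window [0,3] length 4 -- new best
  Position 4 ('b'): repeat (last at 0), move window start to 1
  Position 4 ('b'): window [1,4] length 4
  Position 5 ('a'): window [1,5] length 5 -- new best
  Position 6 ('f'): repeat (last at 2), move window start to 3
  Position 6 ('f'): window [3,6] length 4
  Position 7 ('g'): window [3,7] length 5
  Position 8 ('f'): repeat (last at 6), move window start to 7
  Position 8 ('f'): window [7,8] length 2
  Position 9 ('c'): window [7,9] length 3
  Position 10 ('d'): window [7,10] length 4
  Position 11 ('h'): window [7,11] length 5
Longest substring with no repeats: "efcba" with length 5

5


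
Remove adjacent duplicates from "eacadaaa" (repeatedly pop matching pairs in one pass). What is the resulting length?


Input: eacadaaa
Stack-based adjacent duplicate removal:
  Read 'e': push. Stack: e
  Read 'a': push. Stack: ea
  Read 'c': push. Stack: eac
  Read 'a': push. Stack: eaca
  Read 'd': push. Stack: eacad
  Read 'a': push. Stack: eacada
  Read 'a': matches stack top 'a' => pop. Stack: eacad
  Read 'a': push. Stack: eacada
Final stack: "eacada" (length 6)

6


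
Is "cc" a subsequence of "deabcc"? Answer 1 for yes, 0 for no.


Check if "cc" is a subsequence of "deabcc"
Greedy scan:
  Position 0 ('d'): no match needed
  Position 1 ('e'): no match needed
  Position 2 ('a'): no match needed
  Position 3 ('b'): no match needed
  Position 4 ('c'): matches sub[0] = 'c'
  Position 5 ('c'): matches sub[1] = 'c'
All 2 characters matched => is a subsequence

1


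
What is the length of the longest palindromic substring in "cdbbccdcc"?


Input: "cdbbccdcc"
Checking substrings for palindromes:
  [4:9] "ccdcc" (len 5) => palindrome
  [5:8] "cdc" (len 3) => palindrome
  [2:4] "bb" (len 2) => palindrome
  [4:6] "cc" (len 2) => palindrome
  [7:9] "cc" (len 2) => palindrome
Longest palindromic substring: "ccdcc" with length 5

5


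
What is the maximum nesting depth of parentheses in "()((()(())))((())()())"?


Input: "()((()(())))((())()())"
Tracking depth:
  Position 0 '(': depth becomes 1
  Position 1 ')': depth becomes 0
  Position 2 '(': depth becomes 1
  Position 3 '(': depth becomes 2
  Position 4 '(': depth becomes 3
  Position 5 ')': depth becomes 2
  Position 6 '(': depth becomes 3
  Position 7 '(': depth becomes 4
  Position 8 ')': depth becomes 3
  Position 9 ')': depth becomes 2
  Position 10 ')': depth becomes 1
  Position 11 ')': depth becomes 0
  Position 12 '(': depth becomes 1
  Position 13 '(': depth becomes 2
  Position 14 '(': depth becomes 3
  Position 15 ')': depth becomes 2
  Position 16 ')': depth becomes 1
  Position 17 '(': depth becomes 2
  Position 18 ')': depth becomes 1
  Position 19 '(': depth becomes 2
  Position 20 ')': depth becomes 1
  Position 21 ')': depth becomes 0
Maximum depth reached: 4

4


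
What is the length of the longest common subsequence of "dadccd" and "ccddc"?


LCS of "dadccd" and "ccddc"
DP table:
           c    c    d    d    c
      0    0    0    0    0    0
  d   0    0    0    1    1    1
  a   0    0    0    1    1    1
  d   0    0    0    1    2    2
  c   0    1    1    1    2    3
  c   0    1    2    2    2    3
  d   0    1    2    3    3    3
LCS length = dp[6][5] = 3

3


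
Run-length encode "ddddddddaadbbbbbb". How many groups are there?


Input: ddddddddaadbbbbbb
Scanning for consecutive runs:
  Group 1: 'd' x 8 (positions 0-7)
  Group 2: 'a' x 2 (positions 8-9)
  Group 3: 'd' x 1 (positions 10-10)
  Group 4: 'b' x 6 (positions 11-16)
Total groups: 4

4


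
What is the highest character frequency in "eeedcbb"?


Input: eeedcbb
Character counts:
  'b': 2
  'c': 1
  'd': 1
  'e': 3
Maximum frequency: 3

3


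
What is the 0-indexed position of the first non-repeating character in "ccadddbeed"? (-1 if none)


Input: ccadddbeed
Character frequencies:
  'a': 1
  'b': 1
  'c': 2
  'd': 4
  'e': 2
Scanning left to right for freq == 1:
  Position 0 ('c'): freq=2, skip
  Position 1 ('c'): freq=2, skip
  Position 2 ('a'): unique! => answer = 2

2


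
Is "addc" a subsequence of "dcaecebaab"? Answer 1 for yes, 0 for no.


Check if "addc" is a subsequence of "dcaecebaab"
Greedy scan:
  Position 0 ('d'): no match needed
  Position 1 ('c'): no match needed
  Position 2 ('a'): matches sub[0] = 'a'
  Position 3 ('e'): no match needed
  Position 4 ('c'): no match needed
  Position 5 ('e'): no match needed
  Position 6 ('b'): no match needed
  Position 7 ('a'): no match needed
  Position 8 ('a'): no match needed
  Position 9 ('b'): no match needed
Only matched 1/4 characters => not a subsequence

0


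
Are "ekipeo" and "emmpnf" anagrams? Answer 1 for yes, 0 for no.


Strings: "ekipeo", "emmpnf"
Sorted first:  eeikop
Sorted second: efmmnp
Differ at position 1: 'e' vs 'f' => not anagrams

0


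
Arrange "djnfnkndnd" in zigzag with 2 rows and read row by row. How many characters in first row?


Zigzag "djnfnkndnd" into 2 rows:
Placing characters:
  'd' => row 0
  'j' => row 1
  'n' => row 0
  'f' => row 1
  'n' => row 0
  'k' => row 1
  'n' => row 0
  'd' => row 1
  'n' => row 0
  'd' => row 1
Rows:
  Row 0: "dnnnn"
  Row 1: "jfkdd"
First row length: 5

5


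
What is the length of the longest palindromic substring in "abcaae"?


Input: "abcaae"
Checking substrings for palindromes:
  [3:5] "aa" (len 2) => palindrome
Longest palindromic substring: "aa" with length 2

2


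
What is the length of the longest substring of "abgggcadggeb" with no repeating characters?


Input: "abgggcadggeb"
Sliding window (track last position of each char):
  Position 0 ('a'): window [0,0] length 1 -- new best
  Position 1 ('b'): window [0,1] length 2 -- new best
  Position 2 ('g'): window [0,2] length 3 -- new best
  Position 3 ('g'): repeat (last at 2), move window start to 3
  Position 3 ('g'): window [3,3] length 1
  Position 4 ('g'): repeat (last at 3), move window start to 4
  Position 4 ('g'): window [4,4] length 1
  Position 5 ('c'): window [4,5] length 2
  Position 6 ('a'): window [4,6] length 3
  Position 7 ('d'): window [4,7] length 4 -- new best
  Position 8 ('g'): repeat (last at 4), move window start to 5
  Position 8 ('g'): window [5,8] length 4
  Position 9 ('g'): repeat (last at 8), move window start to 9
  Position 9 ('g'): window [9,9] length 1
  Position 10 ('e'): window [9,10] length 2
  Position 11 ('b'): window [9,11] length 3
Longest substring with no repeats: "gcad" with length 4

4


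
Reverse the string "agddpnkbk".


Input: agddpnkbk
Reading characters right to left:
  Position 8: 'k'
  Position 7: 'b'
  Position 6: 'k'
  Position 5: 'n'
  Position 4: 'p'
  Position 3: 'd'
  Position 2: 'd'
  Position 1: 'g'
  Position 0: 'a'
Reversed: kbknpddga

kbknpddga


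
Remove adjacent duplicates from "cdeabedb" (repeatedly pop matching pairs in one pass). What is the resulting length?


Input: cdeabedb
Stack-based adjacent duplicate removal:
  Read 'c': push. Stack: c
  Read 'd': push. Stack: cd
  Read 'e': push. Stack: cde
  Read 'a': push. Stack: cdea
  Read 'b': push. Stack: cdeab
  Read 'e': push. Stack: cdeabe
  Read 'd': push. Stack: cdeabed
  Read 'b': push. Stack: cdeabedb
Final stack: "cdeabedb" (length 8)

8


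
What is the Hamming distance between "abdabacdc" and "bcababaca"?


Comparing "abdabacdc" and "bcababaca" position by position:
  Position 0: 'a' vs 'b' => differ
  Position 1: 'b' vs 'c' => differ
  Position 2: 'd' vs 'a' => differ
  Position 3: 'a' vs 'b' => differ
  Position 4: 'b' vs 'a' => differ
  Position 5: 'a' vs 'b' => differ
  Position 6: 'c' vs 'a' => differ
  Position 7: 'd' vs 'c' => differ
  Position 8: 'c' vs 'a' => differ
Total differences (Hamming distance): 9

9


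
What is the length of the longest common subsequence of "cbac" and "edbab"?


LCS of "cbac" and "edbab"
DP table:
           e    d    b    a    b
      0    0    0    0    0    0
  c   0    0    0    0    0    0
  b   0    0    0    1    1    1
  a   0    0    0    1    2    2
  c   0    0    0    1    2    2
LCS length = dp[4][5] = 2

2


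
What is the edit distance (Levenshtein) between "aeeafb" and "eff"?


Computing edit distance: "aeeafb" -> "eff"
DP table:
           e    f    f
      0    1    2    3
  a   1    1    2    3
  e   2    1    2    3
  e   3    2    2    3
  a   4    3    3    3
  f   5    4    3    3
  b   6    5    4    4
Edit distance = dp[6][3] = 4

4


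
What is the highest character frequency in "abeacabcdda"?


Input: abeacabcdda
Character counts:
  'a': 4
  'b': 2
  'c': 2
  'd': 2
  'e': 1
Maximum frequency: 4

4


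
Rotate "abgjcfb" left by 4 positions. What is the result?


Input: "abgjcfb", rotate left by 4
First 4 characters: "abgj"
Remaining characters: "cfb"
Concatenate remaining + first: "cfb" + "abgj" = "cfbabgj"

cfbabgj


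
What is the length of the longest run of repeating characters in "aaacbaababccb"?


Input: "aaacbaababccb"
Scanning for longest run:
  Position 1 ('a'): continues run of 'a', length=2
  Position 2 ('a'): continues run of 'a', length=3
  Position 3 ('c'): new char, reset run to 1
  Position 4 ('b'): new char, reset run to 1
  Position 5 ('a'): new char, reset run to 1
  Position 6 ('a'): continues run of 'a', length=2
  Position 7 ('b'): new char, reset run to 1
  Position 8 ('a'): new char, reset run to 1
  Position 9 ('b'): new char, reset run to 1
  Position 10 ('c'): new char, reset run to 1
  Position 11 ('c'): continues run of 'c', length=2
  Position 12 ('b'): new char, reset run to 1
Longest run: 'a' with length 3

3


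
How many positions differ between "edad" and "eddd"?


Comparing "edad" and "eddd" position by position:
  Position 0: 'e' vs 'e' => same
  Position 1: 'd' vs 'd' => same
  Position 2: 'a' vs 'd' => DIFFER
  Position 3: 'd' vs 'd' => same
Positions that differ: 1

1


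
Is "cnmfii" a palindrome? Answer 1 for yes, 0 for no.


Input: cnmfii
Reversed: iifmnc
  Compare pos 0 ('c') with pos 5 ('i'): MISMATCH
  Compare pos 1 ('n') with pos 4 ('i'): MISMATCH
  Compare pos 2 ('m') with pos 3 ('f'): MISMATCH
Result: not a palindrome

0


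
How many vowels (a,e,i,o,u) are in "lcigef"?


Input: lcigef
Checking each character:
  'l' at position 0: consonant
  'c' at position 1: consonant
  'i' at position 2: vowel (running total: 1)
  'g' at position 3: consonant
  'e' at position 4: vowel (running total: 2)
  'f' at position 5: consonant
Total vowels: 2

2


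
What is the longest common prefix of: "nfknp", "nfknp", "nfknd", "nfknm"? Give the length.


Words: nfknp, nfknp, nfknd, nfknm
  Position 0: all 'n' => match
  Position 1: all 'f' => match
  Position 2: all 'k' => match
  Position 3: all 'n' => match
  Position 4: ('p', 'p', 'd', 'm') => mismatch, stop
LCP = "nfkn" (length 4)

4


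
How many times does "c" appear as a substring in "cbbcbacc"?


Searching for "c" in "cbbcbacc"
Scanning each position:
  Position 0: "c" => MATCH
  Position 1: "b" => no
  Position 2: "b" => no
  Position 3: "c" => MATCH
  Position 4: "b" => no
  Position 5: "a" => no
  Position 6: "c" => MATCH
  Position 7: "c" => MATCH
Total occurrences: 4

4


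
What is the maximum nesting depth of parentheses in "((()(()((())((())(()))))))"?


Input: "((()(()((())((())(()))))))"
Tracking depth:
  Position 0 '(': depth becomes 1
  Position 1 '(': depth becomes 2
  Position 2 '(': depth becomes 3
  Position 3 ')': depth becomes 2
  Position 4 '(': depth becomes 3
  Position 5 '(': depth becomes 4
  Position 6 ')': depth becomes 3
  Position 7 '(': depth becomes 4
  Position 8 '(': depth becomes 5
  Position 9 '(': depth becomes 6
  Position 10 ')': depth becomes 5
  Position 11 ')': depth becomes 4
  Position 12 '(': depth becomes 5
  Position 13 '(': depth becomes 6
  Position 14 '(': depth becomes 7
  Position 15 ')': depth becomes 6
  Position 16 ')': depth becomes 5
  Position 17 '(': depth becomes 6
  Position 18 '(': depth becomes 7
  Position 19 ')': depth becomes 6
  Position 20 ')': depth becomes 5
  Position 21 ')': depth becomes 4
  Position 22 ')': depth becomes 3
  Position 23 ')': depth becomes 2
  Position 24 ')': depth becomes 1
  Position 25 ')': depth becomes 0
Maximum depth reached: 7

7


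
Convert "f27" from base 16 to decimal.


Input: "f27" in base 16
Positional expansion:
  Digit 'f' (value 15) x 16^2 = 3840
  Digit '2' (value 2) x 16^1 = 32
  Digit '7' (value 7) x 16^0 = 7
Sum = 3879

3879


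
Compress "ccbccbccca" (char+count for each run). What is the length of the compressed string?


Input: ccbccbccca
Runs:
  'c' x 2 => "c2"
  'b' x 1 => "b1"
  'c' x 2 => "c2"
  'b' x 1 => "b1"
  'c' x 3 => "c3"
  'a' x 1 => "a1"
Compressed: "c2b1c2b1c3a1"
Compressed length: 12

12


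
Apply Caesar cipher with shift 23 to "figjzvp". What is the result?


Caesar cipher: shift "figjzvp" by 23
  'f' (pos 5) + 23 = pos 2 = 'c'
  'i' (pos 8) + 23 = pos 5 = 'f'
  'g' (pos 6) + 23 = pos 3 = 'd'
  'j' (pos 9) + 23 = pos 6 = 'g'
  'z' (pos 25) + 23 = pos 22 = 'w'
  'v' (pos 21) + 23 = pos 18 = 's'
  'p' (pos 15) + 23 = pos 12 = 'm'
Result: cfdgwsm

cfdgwsm


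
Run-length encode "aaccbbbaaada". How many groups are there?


Input: aaccbbbaaada
Scanning for consecutive runs:
  Group 1: 'a' x 2 (positions 0-1)
  Group 2: 'c' x 2 (positions 2-3)
  Group 3: 'b' x 3 (positions 4-6)
  Group 4: 'a' x 3 (positions 7-9)
  Group 5: 'd' x 1 (positions 10-10)
  Group 6: 'a' x 1 (positions 11-11)
Total groups: 6

6


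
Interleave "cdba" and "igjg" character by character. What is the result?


Interleaving "cdba" and "igjg":
  Position 0: 'c' from first, 'i' from second => "ci"
  Position 1: 'd' from first, 'g' from second => "dg"
  Position 2: 'b' from first, 'j' from second => "bj"
  Position 3: 'a' from first, 'g' from second => "ag"
Result: cidgbjag

cidgbjag


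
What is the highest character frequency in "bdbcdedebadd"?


Input: bdbcdedebadd
Character counts:
  'a': 1
  'b': 3
  'c': 1
  'd': 5
  'e': 2
Maximum frequency: 5

5


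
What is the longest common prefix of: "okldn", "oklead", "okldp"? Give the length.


Words: okldn, oklead, okldp
  Position 0: all 'o' => match
  Position 1: all 'k' => match
  Position 2: all 'l' => match
  Position 3: ('d', 'e', 'd') => mismatch, stop
LCP = "okl" (length 3)

3


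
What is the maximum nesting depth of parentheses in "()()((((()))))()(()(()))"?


Input: "()()((((()))))()(()(()))"
Tracking depth:
  Position 0 '(': depth becomes 1
  Position 1 ')': depth becomes 0
  Position 2 '(': depth becomes 1
  Position 3 ')': depth becomes 0
  Position 4 '(': depth becomes 1
  Position 5 '(': depth becomes 2
  Position 6 '(': depth becomes 3
  Position 7 '(': depth becomes 4
  Position 8 '(': depth becomes 5
  Position 9 ')': depth becomes 4
  Position 10 ')': depth becomes 3
  Position 11 ')': depth becomes 2
  Position 12 ')': depth becomes 1
  Position 13 ')': depth becomes 0
  Position 14 '(': depth becomes 1
  Position 15 ')': depth becomes 0
  Position 16 '(': depth becomes 1
  Position 17 '(': depth becomes 2
  Position 18 ')': depth becomes 1
  Position 19 '(': depth becomes 2
  Position 20 '(': depth becomes 3
  Position 21 ')': depth becomes 2
  Position 22 ')': depth becomes 1
  Position 23 ')': depth becomes 0
Maximum depth reached: 5

5


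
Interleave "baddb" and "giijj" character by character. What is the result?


Interleaving "baddb" and "giijj":
  Position 0: 'b' from first, 'g' from second => "bg"
  Position 1: 'a' from first, 'i' from second => "ai"
  Position 2: 'd' from first, 'i' from second => "di"
  Position 3: 'd' from first, 'j' from second => "dj"
  Position 4: 'b' from first, 'j' from second => "bj"
Result: bgaididjbj

bgaididjbj


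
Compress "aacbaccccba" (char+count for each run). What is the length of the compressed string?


Input: aacbaccccba
Runs:
  'a' x 2 => "a2"
  'c' x 1 => "c1"
  'b' x 1 => "b1"
  'a' x 1 => "a1"
  'c' x 4 => "c4"
  'b' x 1 => "b1"
  'a' x 1 => "a1"
Compressed: "a2c1b1a1c4b1a1"
Compressed length: 14

14


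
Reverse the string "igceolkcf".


Input: igceolkcf
Reading characters right to left:
  Position 8: 'f'
  Position 7: 'c'
  Position 6: 'k'
  Position 5: 'l'
  Position 4: 'o'
  Position 3: 'e'
  Position 2: 'c'
  Position 1: 'g'
  Position 0: 'i'
Reversed: fckloecgi

fckloecgi


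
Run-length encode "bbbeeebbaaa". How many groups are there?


Input: bbbeeebbaaa
Scanning for consecutive runs:
  Group 1: 'b' x 3 (positions 0-2)
  Group 2: 'e' x 3 (positions 3-5)
  Group 3: 'b' x 2 (positions 6-7)
  Group 4: 'a' x 3 (positions 8-10)
Total groups: 4

4


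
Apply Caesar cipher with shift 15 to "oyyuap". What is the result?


Caesar cipher: shift "oyyuap" by 15
  'o' (pos 14) + 15 = pos 3 = 'd'
  'y' (pos 24) + 15 = pos 13 = 'n'
  'y' (pos 24) + 15 = pos 13 = 'n'
  'u' (pos 20) + 15 = pos 9 = 'j'
  'a' (pos 0) + 15 = pos 15 = 'p'
  'p' (pos 15) + 15 = pos 4 = 'e'
Result: dnnjpe

dnnjpe


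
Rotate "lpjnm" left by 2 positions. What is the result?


Input: "lpjnm", rotate left by 2
First 2 characters: "lp"
Remaining characters: "jnm"
Concatenate remaining + first: "jnm" + "lp" = "jnmlp"

jnmlp


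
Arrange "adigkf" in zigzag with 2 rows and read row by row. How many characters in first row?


Zigzag "adigkf" into 2 rows:
Placing characters:
  'a' => row 0
  'd' => row 1
  'i' => row 0
  'g' => row 1
  'k' => row 0
  'f' => row 1
Rows:
  Row 0: "aik"
  Row 1: "dgf"
First row length: 3

3


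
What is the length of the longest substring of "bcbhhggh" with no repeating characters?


Input: "bcbhhggh"
Sliding window (track last position of each char):
  Position 0 ('b'): window [0,0] length 1 -- new best
  Position 1 ('c'): window [0,1] length 2 -- new best
  Position 2 ('b'): repeat (last at 0), move window start to 1
  Position 2 ('b'): window [1,2] length 2
  Position 3 ('h'): window [1,3] length 3 -- new best
  Position 4 ('h'): repeat (last at 3), move window start to 4
  Position 4 ('h'): window [4,4] length 1
  Position 5 ('g'): window [4,5] length 2
  Position 6 ('g'): repeat (last at 5), move window start to 6
  Position 6 ('g'): window [6,6] length 1
  Position 7 ('h'): window [6,7] length 2
Longest substring with no repeats: "cbh" with length 3

3


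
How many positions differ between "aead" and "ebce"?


Comparing "aead" and "ebce" position by position:
  Position 0: 'a' vs 'e' => DIFFER
  Position 1: 'e' vs 'b' => DIFFER
  Position 2: 'a' vs 'c' => DIFFER
  Position 3: 'd' vs 'e' => DIFFER
Positions that differ: 4

4


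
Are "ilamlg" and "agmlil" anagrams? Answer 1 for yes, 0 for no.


Strings: "ilamlg", "agmlil"
Sorted first:  agillm
Sorted second: agillm
Sorted forms match => anagrams

1


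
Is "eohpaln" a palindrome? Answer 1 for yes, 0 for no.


Input: eohpaln
Reversed: nlaphoe
  Compare pos 0 ('e') with pos 6 ('n'): MISMATCH
  Compare pos 1 ('o') with pos 5 ('l'): MISMATCH
  Compare pos 2 ('h') with pos 4 ('a'): MISMATCH
Result: not a palindrome

0


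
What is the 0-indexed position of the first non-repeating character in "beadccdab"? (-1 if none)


Input: beadccdab
Character frequencies:
  'a': 2
  'b': 2
  'c': 2
  'd': 2
  'e': 1
Scanning left to right for freq == 1:
  Position 0 ('b'): freq=2, skip
  Position 1 ('e'): unique! => answer = 1

1


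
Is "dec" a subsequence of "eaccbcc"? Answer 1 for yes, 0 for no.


Check if "dec" is a subsequence of "eaccbcc"
Greedy scan:
  Position 0 ('e'): no match needed
  Position 1 ('a'): no match needed
  Position 2 ('c'): no match needed
  Position 3 ('c'): no match needed
  Position 4 ('b'): no match needed
  Position 5 ('c'): no match needed
  Position 6 ('c'): no match needed
Only matched 0/3 characters => not a subsequence

0


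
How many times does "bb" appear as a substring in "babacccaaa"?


Searching for "bb" in "babacccaaa"
Scanning each position:
  Position 0: "ba" => no
  Position 1: "ab" => no
  Position 2: "ba" => no
  Position 3: "ac" => no
  Position 4: "cc" => no
  Position 5: "cc" => no
  Position 6: "ca" => no
  Position 7: "aa" => no
  Position 8: "aa" => no
Total occurrences: 0

0


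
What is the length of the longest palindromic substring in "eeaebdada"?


Input: "eeaebdada"
Checking substrings for palindromes:
  [1:4] "eae" (len 3) => palindrome
  [5:8] "dad" (len 3) => palindrome
  [6:9] "ada" (len 3) => palindrome
  [0:2] "ee" (len 2) => palindrome
Longest palindromic substring: "eae" with length 3

3


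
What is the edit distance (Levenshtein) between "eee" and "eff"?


Computing edit distance: "eee" -> "eff"
DP table:
           e    f    f
      0    1    2    3
  e   1    0    1    2
  e   2    1    1    2
  e   3    2    2    2
Edit distance = dp[3][3] = 2

2


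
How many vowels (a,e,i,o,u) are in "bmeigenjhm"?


Input: bmeigenjhm
Checking each character:
  'b' at position 0: consonant
  'm' at position 1: consonant
  'e' at position 2: vowel (running total: 1)
  'i' at position 3: vowel (running total: 2)
  'g' at position 4: consonant
  'e' at position 5: vowel (running total: 3)
  'n' at position 6: consonant
  'j' at position 7: consonant
  'h' at position 8: consonant
  'm' at position 9: consonant
Total vowels: 3

3


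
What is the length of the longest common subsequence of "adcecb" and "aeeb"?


LCS of "adcecb" and "aeeb"
DP table:
           a    e    e    b
      0    0    0    0    0
  a   0    1    1    1    1
  d   0    1    1    1    1
  c   0    1    1    1    1
  e   0    1    2    2    2
  c   0    1    2    2    2
  b   0    1    2    2    3
LCS length = dp[6][4] = 3

3


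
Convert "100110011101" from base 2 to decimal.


Input: "100110011101" in base 2
Positional expansion:
  Digit '1' (value 1) x 2^11 = 2048
  Digit '0' (value 0) x 2^10 = 0
  Digit '0' (value 0) x 2^9 = 0
  Digit '1' (value 1) x 2^8 = 256
  Digit '1' (value 1) x 2^7 = 128
  Digit '0' (value 0) x 2^6 = 0
  Digit '0' (value 0) x 2^5 = 0
  Digit '1' (value 1) x 2^4 = 16
  Digit '1' (value 1) x 2^3 = 8
  Digit '1' (value 1) x 2^2 = 4
  Digit '0' (value 0) x 2^1 = 0
  Digit '1' (value 1) x 2^0 = 1
Sum = 2461

2461


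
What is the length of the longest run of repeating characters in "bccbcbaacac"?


Input: "bccbcbaacac"
Scanning for longest run:
  Position 1 ('c'): new char, reset run to 1
  Position 2 ('c'): continues run of 'c', length=2
  Position 3 ('b'): new char, reset run to 1
  Position 4 ('c'): new char, reset run to 1
  Position 5 ('b'): new char, reset run to 1
  Position 6 ('a'): new char, reset run to 1
  Position 7 ('a'): continues run of 'a', length=2
  Position 8 ('c'): new char, reset run to 1
  Position 9 ('a'): new char, reset run to 1
  Position 10 ('c'): new char, reset run to 1
Longest run: 'c' with length 2

2


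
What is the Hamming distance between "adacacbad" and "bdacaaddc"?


Comparing "adacacbad" and "bdacaaddc" position by position:
  Position 0: 'a' vs 'b' => differ
  Position 1: 'd' vs 'd' => same
  Position 2: 'a' vs 'a' => same
  Position 3: 'c' vs 'c' => same
  Position 4: 'a' vs 'a' => same
  Position 5: 'c' vs 'a' => differ
  Position 6: 'b' vs 'd' => differ
  Position 7: 'a' vs 'd' => differ
  Position 8: 'd' vs 'c' => differ
Total differences (Hamming distance): 5

5


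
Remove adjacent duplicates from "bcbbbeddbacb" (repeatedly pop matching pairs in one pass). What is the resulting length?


Input: bcbbbeddbacb
Stack-based adjacent duplicate removal:
  Read 'b': push. Stack: b
  Read 'c': push. Stack: bc
  Read 'b': push. Stack: bcb
  Read 'b': matches stack top 'b' => pop. Stack: bc
  Read 'b': push. Stack: bcb
  Read 'e': push. Stack: bcbe
  Read 'd': push. Stack: bcbed
  Read 'd': matches stack top 'd' => pop. Stack: bcbe
  Read 'b': push. Stack: bcbeb
  Read 'a': push. Stack: bcbeba
  Read 'c': push. Stack: bcbebac
  Read 'b': push. Stack: bcbebacb
Final stack: "bcbebacb" (length 8)

8


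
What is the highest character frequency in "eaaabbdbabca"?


Input: eaaabbdbabca
Character counts:
  'a': 5
  'b': 4
  'c': 1
  'd': 1
  'e': 1
Maximum frequency: 5

5


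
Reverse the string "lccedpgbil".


Input: lccedpgbil
Reading characters right to left:
  Position 9: 'l'
  Position 8: 'i'
  Position 7: 'b'
  Position 6: 'g'
  Position 5: 'p'
  Position 4: 'd'
  Position 3: 'e'
  Position 2: 'c'
  Position 1: 'c'
  Position 0: 'l'
Reversed: libgpdeccl

libgpdeccl


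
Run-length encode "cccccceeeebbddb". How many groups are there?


Input: cccccceeeebbddb
Scanning for consecutive runs:
  Group 1: 'c' x 6 (positions 0-5)
  Group 2: 'e' x 4 (positions 6-9)
  Group 3: 'b' x 2 (positions 10-11)
  Group 4: 'd' x 2 (positions 12-13)
  Group 5: 'b' x 1 (positions 14-14)
Total groups: 5

5


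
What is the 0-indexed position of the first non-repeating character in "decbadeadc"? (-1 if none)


Input: decbadeadc
Character frequencies:
  'a': 2
  'b': 1
  'c': 2
  'd': 3
  'e': 2
Scanning left to right for freq == 1:
  Position 0 ('d'): freq=3, skip
  Position 1 ('e'): freq=2, skip
  Position 2 ('c'): freq=2, skip
  Position 3 ('b'): unique! => answer = 3

3


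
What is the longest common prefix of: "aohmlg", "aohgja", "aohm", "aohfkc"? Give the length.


Words: aohmlg, aohgja, aohm, aohfkc
  Position 0: all 'a' => match
  Position 1: all 'o' => match
  Position 2: all 'h' => match
  Position 3: ('m', 'g', 'm', 'f') => mismatch, stop
LCP = "aoh" (length 3)

3


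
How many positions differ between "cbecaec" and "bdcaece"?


Comparing "cbecaec" and "bdcaece" position by position:
  Position 0: 'c' vs 'b' => DIFFER
  Position 1: 'b' vs 'd' => DIFFER
  Position 2: 'e' vs 'c' => DIFFER
  Position 3: 'c' vs 'a' => DIFFER
  Position 4: 'a' vs 'e' => DIFFER
  Position 5: 'e' vs 'c' => DIFFER
  Position 6: 'c' vs 'e' => DIFFER
Positions that differ: 7

7


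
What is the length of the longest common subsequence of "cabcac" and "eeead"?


LCS of "cabcac" and "eeead"
DP table:
           e    e    e    a    d
      0    0    0    0    0    0
  c   0    0    0    0    0    0
  a   0    0    0    0    1    1
  b   0    0    0    0    1    1
  c   0    0    0    0    1    1
  a   0    0    0    0    1    1
  c   0    0    0    0    1    1
LCS length = dp[6][5] = 1

1


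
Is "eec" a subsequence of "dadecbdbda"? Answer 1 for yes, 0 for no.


Check if "eec" is a subsequence of "dadecbdbda"
Greedy scan:
  Position 0 ('d'): no match needed
  Position 1 ('a'): no match needed
  Position 2 ('d'): no match needed
  Position 3 ('e'): matches sub[0] = 'e'
  Position 4 ('c'): no match needed
  Position 5 ('b'): no match needed
  Position 6 ('d'): no match needed
  Position 7 ('b'): no match needed
  Position 8 ('d'): no match needed
  Position 9 ('a'): no match needed
Only matched 1/3 characters => not a subsequence

0


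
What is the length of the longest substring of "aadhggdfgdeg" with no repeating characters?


Input: "aadhggdfgdeg"
Sliding window (track last position of each char):
  Position 0 ('a'): window [0,0] length 1 -- new best
  Position 1 ('a'): repeat (last at 0), move window start to 1
  Position 1 ('a'): window [1,1] length 1
  Position 2 ('d'): window [1,2] length 2 -- new best
  Position 3 ('h'): window [1,3] length 3 -- new best
  Position 4 ('g'): window [1,4] length 4 -- new best
  Position 5 ('g'): repeat (last at 4), move window start to 5
  Position 5 ('g'): window [5,5] length 1
  Position 6 ('d'): window [5,6] length 2
  Position 7 ('f'): window [5,7] length 3
  Position 8 ('g'): repeat (last at 5), move window start to 6
  Position 8 ('g'): window [6,8] length 3
  Position 9 ('d'): repeat (last at 6), move window start to 7
  Position 9 ('d'): window [7,9] length 3
  Position 10 ('e'): window [7,10] length 4
  Position 11 ('g'): repeat (last at 8), move window start to 9
  Position 11 ('g'): window [9,11] length 3
Longest substring with no repeats: "adhg" with length 4

4


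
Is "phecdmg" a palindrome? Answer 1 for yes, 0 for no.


Input: phecdmg
Reversed: gmdcehp
  Compare pos 0 ('p') with pos 6 ('g'): MISMATCH
  Compare pos 1 ('h') with pos 5 ('m'): MISMATCH
  Compare pos 2 ('e') with pos 4 ('d'): MISMATCH
Result: not a palindrome

0


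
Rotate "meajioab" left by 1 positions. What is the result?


Input: "meajioab", rotate left by 1
First 1 characters: "m"
Remaining characters: "eajioab"
Concatenate remaining + first: "eajioab" + "m" = "eajioabm"

eajioabm


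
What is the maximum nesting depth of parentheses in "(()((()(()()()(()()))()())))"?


Input: "(()((()(()()()(()()))()())))"
Tracking depth:
  Position 0 '(': depth becomes 1
  Position 1 '(': depth becomes 2
  Position 2 ')': depth becomes 1
  Position 3 '(': depth becomes 2
  Position 4 '(': depth becomes 3
  Position 5 '(': depth becomes 4
  Position 6 ')': depth becomes 3
  Position 7 '(': depth becomes 4
  Position 8 '(': depth becomes 5
  Position 9 ')': depth becomes 4
  Position 10 '(': depth becomes 5
  Position 11 ')': depth becomes 4
  Position 12 '(': depth becomes 5
  Position 13 ')': depth becomes 4
  Position 14 '(': depth becomes 5
  Position 15 '(': depth becomes 6
  Position 16 ')': depth becomes 5
  Position 17 '(': depth becomes 6
  Position 18 ')': depth becomes 5
  Position 19 ')': depth becomes 4
  Position 20 ')': depth becomes 3
  Position 21 '(': depth becomes 4
  Position 22 ')': depth becomes 3
  Position 23 '(': depth becomes 4
  Position 24 ')': depth becomes 3
  Position 25 ')': depth becomes 2
  Position 26 ')': depth becomes 1
  Position 27 ')': depth becomes 0
Maximum depth reached: 6

6


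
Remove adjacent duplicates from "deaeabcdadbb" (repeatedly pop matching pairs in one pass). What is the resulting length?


Input: deaeabcdadbb
Stack-based adjacent duplicate removal:
  Read 'd': push. Stack: d
  Read 'e': push. Stack: de
  Read 'a': push. Stack: dea
  Read 'e': push. Stack: deae
  Read 'a': push. Stack: deaea
  Read 'b': push. Stack: deaeab
  Read 'c': push. Stack: deaeabc
  Read 'd': push. Stack: deaeabcd
  Read 'a': push. Stack: deaeabcda
  Read 'd': push. Stack: deaeabcdad
  Read 'b': push. Stack: deaeabcdadb
  Read 'b': matches stack top 'b' => pop. Stack: deaeabcdad
Final stack: "deaeabcdad" (length 10)

10


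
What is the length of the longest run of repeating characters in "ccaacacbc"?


Input: "ccaacacbc"
Scanning for longest run:
  Position 1 ('c'): continues run of 'c', length=2
  Position 2 ('a'): new char, reset run to 1
  Position 3 ('a'): continues run of 'a', length=2
  Position 4 ('c'): new char, reset run to 1
  Position 5 ('a'): new char, reset run to 1
  Position 6 ('c'): new char, reset run to 1
  Position 7 ('b'): new char, reset run to 1
  Position 8 ('c'): new char, reset run to 1
Longest run: 'c' with length 2

2


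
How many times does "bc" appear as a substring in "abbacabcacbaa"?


Searching for "bc" in "abbacabcacbaa"
Scanning each position:
  Position 0: "ab" => no
  Position 1: "bb" => no
  Position 2: "ba" => no
  Position 3: "ac" => no
  Position 4: "ca" => no
  Position 5: "ab" => no
  Position 6: "bc" => MATCH
  Position 7: "ca" => no
  Position 8: "ac" => no
  Position 9: "cb" => no
  Position 10: "ba" => no
  Position 11: "aa" => no
Total occurrences: 1

1


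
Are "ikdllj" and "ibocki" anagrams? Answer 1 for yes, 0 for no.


Strings: "ikdllj", "ibocki"
Sorted first:  dijkll
Sorted second: bciiko
Differ at position 0: 'd' vs 'b' => not anagrams

0


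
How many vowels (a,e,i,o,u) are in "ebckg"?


Input: ebckg
Checking each character:
  'e' at position 0: vowel (running total: 1)
  'b' at position 1: consonant
  'c' at position 2: consonant
  'k' at position 3: consonant
  'g' at position 4: consonant
Total vowels: 1

1


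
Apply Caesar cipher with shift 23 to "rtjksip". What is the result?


Caesar cipher: shift "rtjksip" by 23
  'r' (pos 17) + 23 = pos 14 = 'o'
  't' (pos 19) + 23 = pos 16 = 'q'
  'j' (pos 9) + 23 = pos 6 = 'g'
  'k' (pos 10) + 23 = pos 7 = 'h'
  's' (pos 18) + 23 = pos 15 = 'p'
  'i' (pos 8) + 23 = pos 5 = 'f'
  'p' (pos 15) + 23 = pos 12 = 'm'
Result: oqghpfm

oqghpfm


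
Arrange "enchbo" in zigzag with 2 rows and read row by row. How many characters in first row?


Zigzag "enchbo" into 2 rows:
Placing characters:
  'e' => row 0
  'n' => row 1
  'c' => row 0
  'h' => row 1
  'b' => row 0
  'o' => row 1
Rows:
  Row 0: "ecb"
  Row 1: "nho"
First row length: 3

3


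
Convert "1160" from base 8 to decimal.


Input: "1160" in base 8
Positional expansion:
  Digit '1' (value 1) x 8^3 = 512
  Digit '1' (value 1) x 8^2 = 64
  Digit '6' (value 6) x 8^1 = 48
  Digit '0' (value 0) x 8^0 = 0
Sum = 624

624


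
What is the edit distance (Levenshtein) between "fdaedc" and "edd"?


Computing edit distance: "fdaedc" -> "edd"
DP table:
           e    d    d
      0    1    2    3
  f   1    1    2    3
  d   2    2    1    2
  a   3    3    2    2
  e   4    3    3    3
  d   5    4    3    3
  c   6    5    4    4
Edit distance = dp[6][3] = 4

4


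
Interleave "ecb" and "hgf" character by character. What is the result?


Interleaving "ecb" and "hgf":
  Position 0: 'e' from first, 'h' from second => "eh"
  Position 1: 'c' from first, 'g' from second => "cg"
  Position 2: 'b' from first, 'f' from second => "bf"
Result: ehcgbf

ehcgbf


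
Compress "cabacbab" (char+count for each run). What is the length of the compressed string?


Input: cabacbab
Runs:
  'c' x 1 => "c1"
  'a' x 1 => "a1"
  'b' x 1 => "b1"
  'a' x 1 => "a1"
  'c' x 1 => "c1"
  'b' x 1 => "b1"
  'a' x 1 => "a1"
  'b' x 1 => "b1"
Compressed: "c1a1b1a1c1b1a1b1"
Compressed length: 16

16
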